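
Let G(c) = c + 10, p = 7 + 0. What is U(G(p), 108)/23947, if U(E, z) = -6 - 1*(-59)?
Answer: 53/23947 ≈ 0.0022132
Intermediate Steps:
p = 7
G(c) = 10 + c
U(E, z) = 53 (U(E, z) = -6 + 59 = 53)
U(G(p), 108)/23947 = 53/23947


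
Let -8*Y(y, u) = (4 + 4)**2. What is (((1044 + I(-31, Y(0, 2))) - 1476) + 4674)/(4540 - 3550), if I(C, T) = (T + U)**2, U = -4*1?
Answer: 731/165 ≈ 4.4303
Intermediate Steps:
U = -4
Y(y, u) = -8 (Y(y, u) = -(4 + 4)**2/8 = -1/8*8**2 = -1/8*64 = -8)
I(C, T) = (-4 + T)**2 (I(C, T) = (T - 4)**2 = (-4 + T)**2)
(((1044 + I(-31, Y(0, 2))) - 1476) + 4674)/(4540 - 3550) = (((1044 + (-4 - 8)**2) - 1476) + 4674)/(4540 - 3550) = (((1044 + (-12)**2) - 1476) + 4674)/990 = (((1044 + 144) - 1476) + 4674)*(1/990) = ((1188 - 1476) + 4674)*(1/990) = (-288 + 4674)*(1/990) = 4386*(1/990) = 731/165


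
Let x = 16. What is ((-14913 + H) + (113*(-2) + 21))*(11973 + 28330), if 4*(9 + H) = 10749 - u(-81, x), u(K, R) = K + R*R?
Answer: -1006245001/2 ≈ -5.0312e+8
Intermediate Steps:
u(K, R) = K + R**2
H = 5269/2 (H = -9 + (10749 - (-81 + 16**2))/4 = -9 + (10749 - (-81 + 256))/4 = -9 + (10749 - 1*175)/4 = -9 + (10749 - 175)/4 = -9 + (1/4)*10574 = -9 + 5287/2 = 5269/2 ≈ 2634.5)
((-14913 + H) + (113*(-2) + 21))*(11973 + 28330) = ((-14913 + 5269/2) + (113*(-2) + 21))*(11973 + 28330) = (-24557/2 + (-226 + 21))*40303 = (-24557/2 - 205)*40303 = -24967/2*40303 = -1006245001/2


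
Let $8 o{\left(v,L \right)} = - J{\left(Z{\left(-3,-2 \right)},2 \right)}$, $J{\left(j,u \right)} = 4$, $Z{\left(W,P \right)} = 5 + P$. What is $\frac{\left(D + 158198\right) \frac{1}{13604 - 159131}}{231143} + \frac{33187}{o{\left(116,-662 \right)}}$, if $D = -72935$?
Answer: $- \frac{744219522874759}{11212515787} \approx -66374.0$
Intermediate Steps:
$o{\left(v,L \right)} = - \frac{1}{2}$ ($o{\left(v,L \right)} = \frac{\left(-1\right) 4}{8} = \frac{1}{8} \left(-4\right) = - \frac{1}{2}$)
$\frac{\left(D + 158198\right) \frac{1}{13604 - 159131}}{231143} + \frac{33187}{o{\left(116,-662 \right)}} = \frac{\left(-72935 + 158198\right) \frac{1}{13604 - 159131}}{231143} + \frac{33187}{- \frac{1}{2}} = \frac{85263}{-145527} \cdot \frac{1}{231143} + 33187 \left(-2\right) = 85263 \left(- \frac{1}{145527}\right) \frac{1}{231143} - 66374 = \left(- \frac{28421}{48509}\right) \frac{1}{231143} - 66374 = - \frac{28421}{11212515787} - 66374 = - \frac{744219522874759}{11212515787}$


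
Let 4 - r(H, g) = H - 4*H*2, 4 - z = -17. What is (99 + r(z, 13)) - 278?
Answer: -28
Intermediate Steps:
z = 21 (z = 4 - 1*(-17) = 4 + 17 = 21)
r(H, g) = 4 + 7*H (r(H, g) = 4 - (H - 4*H*2) = 4 - (H - 8*H) = 4 - (-7)*H = 4 + 7*H)
(99 + r(z, 13)) - 278 = (99 + (4 + 7*21)) - 278 = (99 + (4 + 147)) - 278 = (99 + 151) - 278 = 250 - 278 = -28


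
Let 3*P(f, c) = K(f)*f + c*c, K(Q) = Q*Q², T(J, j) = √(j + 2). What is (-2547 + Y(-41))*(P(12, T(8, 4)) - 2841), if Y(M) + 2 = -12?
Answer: -10430953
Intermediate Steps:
Y(M) = -14 (Y(M) = -2 - 12 = -14)
T(J, j) = √(2 + j)
K(Q) = Q³
P(f, c) = c²/3 + f⁴/3 (P(f, c) = (f³*f + c*c)/3 = (f⁴ + c²)/3 = (c² + f⁴)/3 = c²/3 + f⁴/3)
(-2547 + Y(-41))*(P(12, T(8, 4)) - 2841) = (-2547 - 14)*(((√(2 + 4))²/3 + (⅓)*12⁴) - 2841) = -2561*(((√6)²/3 + (⅓)*20736) - 2841) = -2561*(((⅓)*6 + 6912) - 2841) = -2561*((2 + 6912) - 2841) = -2561*(6914 - 2841) = -2561*4073 = -10430953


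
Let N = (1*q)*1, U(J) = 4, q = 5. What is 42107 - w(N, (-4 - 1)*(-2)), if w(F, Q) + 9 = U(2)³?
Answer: 42052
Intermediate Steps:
N = 5 (N = (1*5)*1 = 5*1 = 5)
w(F, Q) = 55 (w(F, Q) = -9 + 4³ = -9 + 64 = 55)
42107 - w(N, (-4 - 1)*(-2)) = 42107 - 1*55 = 42107 - 55 = 42052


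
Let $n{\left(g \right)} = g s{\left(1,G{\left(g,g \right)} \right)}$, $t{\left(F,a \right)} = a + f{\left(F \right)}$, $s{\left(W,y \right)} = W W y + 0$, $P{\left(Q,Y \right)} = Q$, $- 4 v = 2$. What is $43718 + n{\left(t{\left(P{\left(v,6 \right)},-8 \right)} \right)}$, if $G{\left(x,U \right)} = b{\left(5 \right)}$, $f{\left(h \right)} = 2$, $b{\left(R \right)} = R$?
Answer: $43688$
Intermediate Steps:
$v = - \frac{1}{2}$ ($v = \left(- \frac{1}{4}\right) 2 = - \frac{1}{2} \approx -0.5$)
$G{\left(x,U \right)} = 5$
$s{\left(W,y \right)} = y W^{2}$ ($s{\left(W,y \right)} = W^{2} y + 0 = y W^{2} + 0 = y W^{2}$)
$t{\left(F,a \right)} = 2 + a$ ($t{\left(F,a \right)} = a + 2 = 2 + a$)
$n{\left(g \right)} = 5 g$ ($n{\left(g \right)} = g 5 \cdot 1^{2} = g 5 \cdot 1 = g 5 = 5 g$)
$43718 + n{\left(t{\left(P{\left(v,6 \right)},-8 \right)} \right)} = 43718 + 5 \left(2 - 8\right) = 43718 + 5 \left(-6\right) = 43718 - 30 = 43688$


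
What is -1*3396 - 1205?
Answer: -4601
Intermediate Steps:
-1*3396 - 1205 = -3396 - 1205 = -4601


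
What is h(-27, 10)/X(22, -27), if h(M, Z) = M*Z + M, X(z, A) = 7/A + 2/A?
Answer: 891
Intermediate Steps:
X(z, A) = 9/A
h(M, Z) = M + M*Z
h(-27, 10)/X(22, -27) = (-27*(1 + 10))/((9/(-27))) = (-27*11)/((9*(-1/27))) = -297/(-1/3) = -297*(-3) = 891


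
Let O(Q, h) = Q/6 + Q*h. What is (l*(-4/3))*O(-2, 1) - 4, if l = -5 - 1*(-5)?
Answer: -4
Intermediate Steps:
l = 0 (l = -5 + 5 = 0)
O(Q, h) = Q/6 + Q*h (O(Q, h) = Q*(⅙) + Q*h = Q/6 + Q*h)
(l*(-4/3))*O(-2, 1) - 4 = (0*(-4/3))*(-2*(⅙ + 1)) - 4 = (0*(-4*⅓))*(-2*7/6) - 4 = (0*(-4/3))*(-7/3) - 4 = 0*(-7/3) - 4 = 0 - 4 = -4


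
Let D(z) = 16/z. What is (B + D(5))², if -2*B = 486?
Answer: 1437601/25 ≈ 57504.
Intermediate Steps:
B = -243 (B = -½*486 = -243)
(B + D(5))² = (-243 + 16/5)² = (-1199/5)² = 1437601/25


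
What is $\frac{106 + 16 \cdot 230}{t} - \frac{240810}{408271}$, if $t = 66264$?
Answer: $- \frac{2401886639}{4508944924} \approx -0.53269$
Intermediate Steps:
$\frac{106 + 16 \cdot 230}{t} - \frac{240810}{408271} = \frac{106 + 16 \cdot 230}{66264} - \frac{240810}{408271} = \left(106 + 3680\right) \frac{1}{66264} - \frac{240810}{408271} = 3786 \cdot \frac{1}{66264} - \frac{240810}{408271} = \frac{631}{11044} - \frac{240810}{408271} = - \frac{2401886639}{4508944924}$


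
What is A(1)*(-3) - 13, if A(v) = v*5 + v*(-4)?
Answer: -16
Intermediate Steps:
A(v) = v (A(v) = 5*v - 4*v = v)
A(1)*(-3) - 13 = 1*(-3) - 13 = -3 - 13 = -16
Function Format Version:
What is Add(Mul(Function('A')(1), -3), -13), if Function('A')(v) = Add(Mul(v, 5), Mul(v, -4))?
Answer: -16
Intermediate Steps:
Function('A')(v) = v (Function('A')(v) = Add(Mul(5, v), Mul(-4, v)) = v)
Add(Mul(Function('A')(1), -3), -13) = Add(Mul(1, -3), -13) = Add(-3, -13) = -16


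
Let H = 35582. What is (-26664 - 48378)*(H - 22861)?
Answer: -954609282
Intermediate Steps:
(-26664 - 48378)*(H - 22861) = (-26664 - 48378)*(35582 - 22861) = -75042*12721 = -954609282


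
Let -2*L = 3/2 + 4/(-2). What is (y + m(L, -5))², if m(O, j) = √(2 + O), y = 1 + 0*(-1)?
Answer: 25/4 ≈ 6.2500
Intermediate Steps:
y = 1 (y = 1 + 0 = 1)
L = ¼ (L = -(3/2 + 4/(-2))/2 = -(3*(½) + 4*(-½))/2 = -(3/2 - 2)/2 = -½*(-½) = ¼ ≈ 0.25000)
(y + m(L, -5))² = (1 + √(2 + ¼))² = (1 + √(9/4))² = (1 + 3/2)² = (5/2)² = 25/4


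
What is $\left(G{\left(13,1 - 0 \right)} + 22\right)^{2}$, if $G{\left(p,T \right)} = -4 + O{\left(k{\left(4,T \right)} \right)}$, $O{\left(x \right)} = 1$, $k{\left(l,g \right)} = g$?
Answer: $361$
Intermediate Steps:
$G{\left(p,T \right)} = -3$ ($G{\left(p,T \right)} = -4 + 1 = -3$)
$\left(G{\left(13,1 - 0 \right)} + 22\right)^{2} = \left(-3 + 22\right)^{2} = 19^{2} = 361$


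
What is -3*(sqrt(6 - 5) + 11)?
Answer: -36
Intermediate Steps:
-3*(sqrt(6 - 5) + 11) = -3*(sqrt(1) + 11) = -3*(1 + 11) = -3*12 = -36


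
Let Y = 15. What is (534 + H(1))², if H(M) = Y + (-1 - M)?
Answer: 299209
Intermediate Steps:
H(M) = 14 - M (H(M) = 15 + (-1 - M) = 14 - M)
(534 + H(1))² = (534 + (14 - 1*1))² = (534 + (14 - 1))² = (534 + 13)² = 547² = 299209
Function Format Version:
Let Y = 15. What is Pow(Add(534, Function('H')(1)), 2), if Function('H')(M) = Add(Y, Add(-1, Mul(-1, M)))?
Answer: 299209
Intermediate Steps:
Function('H')(M) = Add(14, Mul(-1, M)) (Function('H')(M) = Add(15, Add(-1, Mul(-1, M))) = Add(14, Mul(-1, M)))
Pow(Add(534, Function('H')(1)), 2) = Pow(Add(534, Add(14, Mul(-1, 1))), 2) = Pow(Add(534, Add(14, -1)), 2) = Pow(Add(534, 13), 2) = Pow(547, 2) = 299209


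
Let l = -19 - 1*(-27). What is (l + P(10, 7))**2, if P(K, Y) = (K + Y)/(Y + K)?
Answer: 81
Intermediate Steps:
P(K, Y) = 1 (P(K, Y) = (K + Y)/(K + Y) = 1)
l = 8 (l = -19 + 27 = 8)
(l + P(10, 7))**2 = (8 + 1)**2 = 9**2 = 81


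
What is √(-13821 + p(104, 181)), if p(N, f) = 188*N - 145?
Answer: 7*√114 ≈ 74.740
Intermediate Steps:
p(N, f) = -145 + 188*N
√(-13821 + p(104, 181)) = √(-13821 + (-145 + 188*104)) = √(-13821 + (-145 + 19552)) = √(-13821 + 19407) = √5586 = 7*√114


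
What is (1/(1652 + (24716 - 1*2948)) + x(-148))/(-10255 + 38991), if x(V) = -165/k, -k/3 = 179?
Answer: 1288279/120466484480 ≈ 1.0694e-5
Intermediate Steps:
k = -537 (k = -3*179 = -537)
x(V) = 55/179 (x(V) = -165/(-537) = -165*(-1/537) = 55/179)
(1/(1652 + (24716 - 1*2948)) + x(-148))/(-10255 + 38991) = (1/(1652 + (24716 - 1*2948)) + 55/179)/(-10255 + 38991) = (1/(1652 + (24716 - 2948)) + 55/179)/28736 = (1/(1652 + 21768) + 55/179)*(1/28736) = (1/23420 + 55/179)*(1/28736) = (1288279/4192180)*(1/28736) = 1288279/120466484480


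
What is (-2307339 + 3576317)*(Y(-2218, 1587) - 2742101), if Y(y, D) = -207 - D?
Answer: -3481942389310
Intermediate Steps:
(-2307339 + 3576317)*(Y(-2218, 1587) - 2742101) = (-2307339 + 3576317)*((-207 - 1*1587) - 2742101) = 1268978*((-207 - 1587) - 2742101) = 1268978*(-1794 - 2742101) = 1268978*(-2743895) = -3481942389310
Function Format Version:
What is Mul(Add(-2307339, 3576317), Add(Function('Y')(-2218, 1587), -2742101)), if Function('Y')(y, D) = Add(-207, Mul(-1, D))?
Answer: -3481942389310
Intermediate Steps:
Mul(Add(-2307339, 3576317), Add(Function('Y')(-2218, 1587), -2742101)) = Mul(Add(-2307339, 3576317), Add(Add(-207, Mul(-1, 1587)), -2742101)) = Mul(1268978, Add(Add(-207, -1587), -2742101)) = Mul(1268978, Add(-1794, -2742101)) = Mul(1268978, -2743895) = -3481942389310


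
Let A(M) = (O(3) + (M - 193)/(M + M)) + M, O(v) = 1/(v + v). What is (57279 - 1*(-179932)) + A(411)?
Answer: 195325639/822 ≈ 2.3762e+5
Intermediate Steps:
O(v) = 1/(2*v)
A(M) = ⅙ + M + (-193 + M)/(2*M) (A(M) = ((½)/3 + (M - 193)/(M + M)) + M = ((½)*(⅓) + (-193 + M)/((2*M))) + M = (⅙ + (-193 + M)*(1/(2*M))) + M = (⅙ + (-193 + M)/(2*M)) + M = ⅙ + M + (-193 + M)/(2*M))
(57279 - 1*(-179932)) + A(411) = (57279 - 1*(-179932)) + (⅔ + 411 - 193/2/411) = (57279 + 179932) + (⅔ + 411 - 193/2*1/411) = 237211 + (⅔ + 411 - 193/822) = 237211 + 338197/822 = 195325639/822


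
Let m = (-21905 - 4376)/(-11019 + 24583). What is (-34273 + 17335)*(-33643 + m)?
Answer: 3864912272577/6782 ≈ 5.6988e+8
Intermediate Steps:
m = -26281/13564 ≈ -1.9376
(-34273 + 17335)*(-33643 + m) = (-34273 + 17335)*(-33643 - 26281/13564) = -16938*(-456359933/13564) = 3864912272577/6782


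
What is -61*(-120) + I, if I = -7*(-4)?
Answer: 7348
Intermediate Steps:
I = 28
-61*(-120) + I = -61*(-120) + 28 = 7320 + 28 = 7348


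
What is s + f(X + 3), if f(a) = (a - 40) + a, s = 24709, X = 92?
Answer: 24859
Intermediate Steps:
f(a) = -40 + 2*a (f(a) = (-40 + a) + a = -40 + 2*a)
s + f(X + 3) = 24709 + (-40 + 2*(92 + 3)) = 24709 + (-40 + 2*95) = 24709 + (-40 + 190) = 24709 + 150 = 24859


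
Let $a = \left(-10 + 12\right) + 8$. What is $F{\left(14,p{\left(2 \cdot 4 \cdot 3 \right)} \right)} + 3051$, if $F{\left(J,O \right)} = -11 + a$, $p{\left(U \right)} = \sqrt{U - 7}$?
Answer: $3050$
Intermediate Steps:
$a = 10$ ($a = 2 + 8 = 10$)
$p{\left(U \right)} = \sqrt{-7 + U}$
$F{\left(J,O \right)} = -1$ ($F{\left(J,O \right)} = -11 + 10 = -1$)
$F{\left(14,p{\left(2 \cdot 4 \cdot 3 \right)} \right)} + 3051 = -1 + 3051 = 3050$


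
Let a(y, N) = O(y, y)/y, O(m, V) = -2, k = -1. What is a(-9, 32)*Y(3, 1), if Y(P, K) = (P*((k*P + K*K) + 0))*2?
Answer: -8/3 ≈ -2.6667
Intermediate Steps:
a(y, N) = -2/y
Y(P, K) = 2*P*(K² - P) (Y(P, K) = (P*((-P + K*K) + 0))*2 = (P*((-P + K²) + 0))*2 = (P*((K² - P) + 0))*2 = (P*(K² - P))*2 = 2*P*(K² - P))
a(-9, 32)*Y(3, 1) = (-2/(-9))*(2*3*(1² - 1*3)) = (-2*(-⅑))*(2*3*(1 - 3)) = 2*(2*3*(-2))/9 = (2/9)*(-12) = -8/3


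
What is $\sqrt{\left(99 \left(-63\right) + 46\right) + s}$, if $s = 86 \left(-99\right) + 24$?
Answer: $i \sqrt{14681} \approx 121.17 i$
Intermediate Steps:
$s = -8490$ ($s = -8514 + 24 = -8490$)
$\sqrt{\left(99 \left(-63\right) + 46\right) + s} = \sqrt{\left(99 \left(-63\right) + 46\right) - 8490} = \sqrt{\left(-6237 + 46\right) - 8490} = \sqrt{-6191 - 8490} = \sqrt{-14681} = i \sqrt{14681}$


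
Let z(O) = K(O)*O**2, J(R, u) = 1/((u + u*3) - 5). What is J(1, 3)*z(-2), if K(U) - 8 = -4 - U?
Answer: 24/7 ≈ 3.4286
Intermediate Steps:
J(R, u) = 1/(-5 + 4*u) (J(R, u) = 1/((u + 3*u) - 5) = 1/(4*u - 5) = 1/(-5 + 4*u))
K(U) = 4 - U (K(U) = 8 + (-4 - U) = 4 - U)
z(O) = O**2*(4 - O) (z(O) = (4 - O)*O**2 = O**2*(4 - O))
J(1, 3)*z(-2) = ((-2)**2*(4 - 1*(-2)))/(-5 + 4*3) = (4*(4 + 2))/(-5 + 12) = (4*6)/7 = (1/7)*24 = 24/7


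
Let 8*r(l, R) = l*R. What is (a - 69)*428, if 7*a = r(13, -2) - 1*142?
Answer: -38413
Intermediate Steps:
r(l, R) = R*l/8 (r(l, R) = (l*R)/8 = (R*l)/8 = R*l/8)
a = -83/4 (a = ((⅛)*(-2)*13 - 1*142)/7 = (-13/4 - 142)/7 = (⅐)*(-581/4) = -83/4 ≈ -20.750)
(a - 69)*428 = (-83/4 - 69)*428 = -359/4*428 = -38413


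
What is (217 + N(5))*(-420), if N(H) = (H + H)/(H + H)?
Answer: -91560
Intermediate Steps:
N(H) = 1 (N(H) = (2*H)/((2*H)) = (2*H)*(1/(2*H)) = 1)
(217 + N(5))*(-420) = (217 + 1)*(-420) = 218*(-420) = -91560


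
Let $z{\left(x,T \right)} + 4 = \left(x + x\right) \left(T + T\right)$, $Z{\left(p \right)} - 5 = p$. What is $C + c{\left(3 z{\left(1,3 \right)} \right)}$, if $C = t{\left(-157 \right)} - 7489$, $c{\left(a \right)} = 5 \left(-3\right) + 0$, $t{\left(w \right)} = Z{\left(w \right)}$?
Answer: $-7656$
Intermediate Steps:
$Z{\left(p \right)} = 5 + p$
$z{\left(x,T \right)} = -4 + 4 T x$ ($z{\left(x,T \right)} = -4 + \left(x + x\right) \left(T + T\right) = -4 + 2 x 2 T = -4 + 4 T x$)
$t{\left(w \right)} = 5 + w$
$c{\left(a \right)} = -15$ ($c{\left(a \right)} = -15 + 0 = -15$)
$C = -7641$ ($C = \left(5 - 157\right) - 7489 = -152 - 7489 = -7641$)
$C + c{\left(3 z{\left(1,3 \right)} \right)} = -7641 - 15 = -7656$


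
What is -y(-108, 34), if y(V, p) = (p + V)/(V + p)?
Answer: -1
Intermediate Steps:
y(V, p) = 1 (y(V, p) = (V + p)/(V + p) = 1)
-y(-108, 34) = -1*1 = -1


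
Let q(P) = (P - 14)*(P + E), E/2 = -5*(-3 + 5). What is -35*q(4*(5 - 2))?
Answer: -560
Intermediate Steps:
E = -20 (E = 2*(-5*(-3 + 5)) = 2*(-5*2) = 2*(-10) = -20)
q(P) = (-20 + P)*(-14 + P) (q(P) = (P - 14)*(P - 20) = (-14 + P)*(-20 + P) = (-20 + P)*(-14 + P))
-35*q(4*(5 - 2)) = -35*(280 + (4*(5 - 2))² - 136*(5 - 2)) = -35*(280 + (4*3)² - 136*3) = -35*(280 + 12² - 34*12) = -35*(280 + 144 - 408) = -35*16 = -560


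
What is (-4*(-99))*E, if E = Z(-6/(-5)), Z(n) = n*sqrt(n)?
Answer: 2376*sqrt(30)/25 ≈ 520.56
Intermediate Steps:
Z(n) = n**(3/2)
E = 6*sqrt(30)/25 (E = (-6/(-5))**(3/2) = (-6*(-1/5))**(3/2) = (6/5)**(3/2) = 6*sqrt(30)/25 ≈ 1.3145)
(-4*(-99))*E = (-4*(-99))*(6*sqrt(30)/25) = 396*(6*sqrt(30)/25) = 2376*sqrt(30)/25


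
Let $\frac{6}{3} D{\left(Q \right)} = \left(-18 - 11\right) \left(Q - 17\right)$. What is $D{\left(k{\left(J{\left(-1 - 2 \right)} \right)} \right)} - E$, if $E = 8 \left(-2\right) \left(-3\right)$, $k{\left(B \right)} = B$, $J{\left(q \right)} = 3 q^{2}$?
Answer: $-193$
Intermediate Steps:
$D{\left(Q \right)} = \frac{493}{2} - \frac{29 Q}{2}$ ($D{\left(Q \right)} = \frac{\left(-18 - 11\right) \left(Q - 17\right)}{2} = \frac{\left(-29\right) \left(-17 + Q\right)}{2} = \frac{493 - 29 Q}{2} = \frac{493}{2} - \frac{29 Q}{2}$)
$E = 48$ ($E = \left(-16\right) \left(-3\right) = 48$)
$D{\left(k{\left(J{\left(-1 - 2 \right)} \right)} \right)} - E = \left(\frac{493}{2} - \frac{29 \cdot 3 \left(-1 - 2\right)^{2}}{2}\right) - 48 = \left(\frac{493}{2} - \frac{29 \cdot 3 \left(-3\right)^{2}}{2}\right) - 48 = \left(\frac{493}{2} - \frac{29 \cdot 3 \cdot 9}{2}\right) - 48 = \left(\frac{493}{2} - \frac{783}{2}\right) - 48 = -145 - 48 = -193$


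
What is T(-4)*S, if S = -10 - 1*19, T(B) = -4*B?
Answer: -464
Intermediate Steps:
S = -29 (S = -10 - 19 = -29)
T(-4)*S = -4*(-4)*(-29) = 16*(-29) = -464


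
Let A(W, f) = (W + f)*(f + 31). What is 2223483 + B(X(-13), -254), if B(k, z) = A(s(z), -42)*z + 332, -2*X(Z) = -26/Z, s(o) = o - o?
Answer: 2106467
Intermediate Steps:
s(o) = 0
X(Z) = 13/Z (X(Z) = -(-13)/Z = 13/Z)
A(W, f) = (31 + f)*(W + f) (A(W, f) = (W + f)*(31 + f) = (31 + f)*(W + f))
B(k, z) = 332 + 462*z (B(k, z) = ((-42)**2 + 31*0 + 31*(-42) + 0*(-42))*z + 332 = (1764 + 0 - 1302 + 0)*z + 332 = 462*z + 332 = 332 + 462*z)
2223483 + B(X(-13), -254) = 2223483 + (332 + 462*(-254)) = 2223483 + (332 - 117348) = 2223483 - 117016 = 2106467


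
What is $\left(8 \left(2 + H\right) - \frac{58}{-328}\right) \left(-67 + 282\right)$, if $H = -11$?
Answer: $- \frac{2532485}{164} \approx -15442.0$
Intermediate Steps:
$\left(8 \left(2 + H\right) - \frac{58}{-328}\right) \left(-67 + 282\right) = \left(8 \left(2 - 11\right) - \frac{58}{-328}\right) \left(-67 + 282\right) = \left(8 \left(-9\right) - - \frac{29}{164}\right) 215 = \left(-72 + \frac{29}{164}\right) 215 = \left(- \frac{11779}{164}\right) 215 = - \frac{2532485}{164}$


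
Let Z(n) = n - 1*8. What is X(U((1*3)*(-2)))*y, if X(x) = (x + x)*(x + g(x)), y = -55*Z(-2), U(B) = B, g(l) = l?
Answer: 79200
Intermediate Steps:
Z(n) = -8 + n (Z(n) = n - 8 = -8 + n)
y = 550 (y = -55*(-8 - 2) = -55*(-10) = 550)
X(x) = 4*x² (X(x) = (x + x)*(x + x) = (2*x)*(2*x) = 4*x²)
X(U((1*3)*(-2)))*y = (4*((1*3)*(-2))²)*550 = (4*(3*(-2))²)*550 = (4*(-6)²)*550 = (4*36)*550 = 144*550 = 79200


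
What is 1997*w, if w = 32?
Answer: 63904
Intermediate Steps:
1997*w = 1997*32 = 63904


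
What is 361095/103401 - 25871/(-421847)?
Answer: 51667309912/14539800549 ≈ 3.5535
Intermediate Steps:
361095/103401 - 25871/(-421847) = 361095*(1/103401) - 25871*(-1/421847) = 120365/34467 + 25871/421847 = 51667309912/14539800549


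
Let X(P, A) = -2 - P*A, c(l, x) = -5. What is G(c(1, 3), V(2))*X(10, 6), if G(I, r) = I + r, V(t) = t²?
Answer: 62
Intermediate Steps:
X(P, A) = -2 - A*P
G(c(1, 3), V(2))*X(10, 6) = (-5 + 2²)*(-2 - 1*6*10) = (-5 + 4)*(-2 - 60) = -1*(-62) = 62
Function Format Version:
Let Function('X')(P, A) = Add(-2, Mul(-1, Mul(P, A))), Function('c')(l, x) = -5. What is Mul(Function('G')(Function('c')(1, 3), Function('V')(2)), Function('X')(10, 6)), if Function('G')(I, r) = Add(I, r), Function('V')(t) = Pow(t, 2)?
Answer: 62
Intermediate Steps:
Function('X')(P, A) = Add(-2, Mul(-1, A, P)) (Function('X')(P, A) = Add(-2, Mul(-1, Mul(A, P))) = Add(-2, Mul(-1, A, P)))
Mul(Function('G')(Function('c')(1, 3), Function('V')(2)), Function('X')(10, 6)) = Mul(Add(-5, Pow(2, 2)), Add(-2, Mul(-1, 6, 10))) = Mul(Add(-5, 4), Add(-2, -60)) = Mul(-1, -62) = 62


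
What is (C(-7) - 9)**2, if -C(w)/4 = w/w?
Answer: 169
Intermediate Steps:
C(w) = -4 (C(w) = -4*w/w = -4*1 = -4)
(C(-7) - 9)**2 = (-4 - 9)**2 = (-13)**2 = 169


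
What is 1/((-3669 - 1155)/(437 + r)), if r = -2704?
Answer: 2267/4824 ≈ 0.46994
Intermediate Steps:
1/((-3669 - 1155)/(437 + r)) = 1/((-3669 - 1155)/(437 - 2704)) = 1/(-4824/(-2267)) = 1/(-4824*(-1/2267)) = 1/(4824/2267) = 2267/4824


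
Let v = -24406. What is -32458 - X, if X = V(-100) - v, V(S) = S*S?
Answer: -66864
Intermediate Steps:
V(S) = S²
X = 34406 (X = (-100)² - 1*(-24406) = 10000 + 24406 = 34406)
-32458 - X = -32458 - 1*34406 = -32458 - 34406 = -66864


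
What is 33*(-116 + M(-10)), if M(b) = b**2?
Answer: -528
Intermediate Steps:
33*(-116 + M(-10)) = 33*(-116 + (-10)**2) = 33*(-116 + 100) = 33*(-16) = -528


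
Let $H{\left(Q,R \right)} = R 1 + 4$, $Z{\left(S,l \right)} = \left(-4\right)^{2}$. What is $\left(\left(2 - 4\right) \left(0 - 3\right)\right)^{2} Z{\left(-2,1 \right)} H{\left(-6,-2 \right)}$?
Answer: $1152$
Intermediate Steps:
$Z{\left(S,l \right)} = 16$
$H{\left(Q,R \right)} = 4 + R$ ($H{\left(Q,R \right)} = R + 4 = 4 + R$)
$\left(\left(2 - 4\right) \left(0 - 3\right)\right)^{2} Z{\left(-2,1 \right)} H{\left(-6,-2 \right)} = \left(\left(2 - 4\right) \left(0 - 3\right)\right)^{2} \cdot 16 \left(4 - 2\right) = \left(\left(2 - 4\right) \left(-3\right)\right)^{2} \cdot 16 \cdot 2 = \left(\left(-2\right) \left(-3\right)\right)^{2} \cdot 16 \cdot 2 = 6^{2} \cdot 16 \cdot 2 = 36 \cdot 16 \cdot 2 = 576 \cdot 2 = 1152$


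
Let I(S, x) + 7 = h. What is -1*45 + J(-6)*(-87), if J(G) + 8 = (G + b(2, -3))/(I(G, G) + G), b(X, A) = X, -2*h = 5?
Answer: 19485/31 ≈ 628.55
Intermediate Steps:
h = -5/2 (h = -½*5 = -5/2 ≈ -2.5000)
I(S, x) = -19/2 (I(S, x) = -7 - 5/2 = -19/2)
J(G) = -8 + (2 + G)/(-19/2 + G) (J(G) = -8 + (G + 2)/(-19/2 + G) = -8 + (2 + G)/(-19/2 + G))
-1*45 + J(-6)*(-87) = -1*45 + (2*(78 - 7*(-6))/(-19 + 2*(-6)))*(-87) = -45 + (2*(78 + 42)/(-19 - 12))*(-87) = -45 + (2*120/(-31))*(-87) = -45 + (2*(-1/31)*120)*(-87) = -45 - 240/31*(-87) = -45 + 20880/31 = 19485/31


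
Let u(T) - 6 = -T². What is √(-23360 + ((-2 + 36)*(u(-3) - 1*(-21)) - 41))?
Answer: I*√22789 ≈ 150.96*I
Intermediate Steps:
u(T) = 6 - T²
√(-23360 + ((-2 + 36)*(u(-3) - 1*(-21)) - 41)) = √(-23360 + ((-2 + 36)*((6 - 1*(-3)²) - 1*(-21)) - 41)) = √(-23360 + (34*((6 - 1*9) + 21) - 41)) = √(-23360 + (34*((6 - 9) + 21) - 41)) = √(-23360 + (34*(-3 + 21) - 41)) = √(-23360 + (34*18 - 41)) = √(-23360 + (612 - 41)) = √(-23360 + 571) = √(-22789) = I*√22789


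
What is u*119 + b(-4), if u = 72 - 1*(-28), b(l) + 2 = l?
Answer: 11894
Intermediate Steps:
b(l) = -2 + l
u = 100 (u = 72 + 28 = 100)
u*119 + b(-4) = 100*119 + (-2 - 4) = 11900 - 6 = 11894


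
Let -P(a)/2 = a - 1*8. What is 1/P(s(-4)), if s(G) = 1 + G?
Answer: 1/22 ≈ 0.045455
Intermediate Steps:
P(a) = 16 - 2*a (P(a) = -2*(a - 1*8) = -2*(a - 8) = -2*(-8 + a) = 16 - 2*a)
1/P(s(-4)) = 1/(16 - 2*(1 - 4)) = 1/(16 - 2*(-3)) = 1/(16 + 6) = 1/22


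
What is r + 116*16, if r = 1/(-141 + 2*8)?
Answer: 231999/125 ≈ 1856.0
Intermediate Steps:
r = -1/125 (r = 1/(-141 + 16) = 1/(-125) = -1/125 ≈ -0.0080000)
r + 116*16 = -1/125 + 116*16 = -1/125 + 1856 = 231999/125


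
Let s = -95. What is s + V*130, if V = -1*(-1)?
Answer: 35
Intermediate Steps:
V = 1
s + V*130 = -95 + 1*130 = -95 + 130 = 35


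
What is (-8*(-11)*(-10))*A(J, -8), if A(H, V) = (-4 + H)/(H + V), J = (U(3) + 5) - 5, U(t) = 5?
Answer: 880/3 ≈ 293.33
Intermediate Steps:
J = 5 (J = (5 + 5) - 5 = 10 - 5 = 5)
A(H, V) = (-4 + H)/(H + V)
(-8*(-11)*(-10))*A(J, -8) = (-8*(-11)*(-10))*((-4 + 5)/(5 - 8)) = (88*(-10))*(1/(-3)) = -(-880)/3 = -880*(-1/3) = 880/3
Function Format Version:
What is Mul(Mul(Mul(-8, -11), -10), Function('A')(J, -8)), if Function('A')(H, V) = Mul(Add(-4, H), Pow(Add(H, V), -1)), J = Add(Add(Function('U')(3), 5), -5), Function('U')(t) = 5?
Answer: Rational(880, 3) ≈ 293.33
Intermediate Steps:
J = 5 (J = Add(Add(5, 5), -5) = Add(10, -5) = 5)
Function('A')(H, V) = Mul(Pow(Add(H, V), -1), Add(-4, H))
Mul(Mul(Mul(-8, -11), -10), Function('A')(J, -8)) = Mul(Mul(Mul(-8, -11), -10), Mul(Pow(Add(5, -8), -1), Add(-4, 5))) = Mul(Mul(88, -10), Mul(Pow(-3, -1), 1)) = Mul(-880, Mul(Rational(-1, 3), 1)) = Mul(-880, Rational(-1, 3)) = Rational(880, 3)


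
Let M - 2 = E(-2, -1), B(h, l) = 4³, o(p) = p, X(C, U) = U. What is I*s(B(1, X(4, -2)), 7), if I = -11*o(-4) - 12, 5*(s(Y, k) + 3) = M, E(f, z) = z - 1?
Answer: -96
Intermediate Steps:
E(f, z) = -1 + z
B(h, l) = 64
M = 0 (M = 2 + (-1 - 1) = 2 - 2 = 0)
s(Y, k) = -3 (s(Y, k) = -3 + (⅕)*0 = -3 + 0 = -3)
I = 32 (I = -11*(-4) - 12 = 44 - 12 = 32)
I*s(B(1, X(4, -2)), 7) = 32*(-3) = -96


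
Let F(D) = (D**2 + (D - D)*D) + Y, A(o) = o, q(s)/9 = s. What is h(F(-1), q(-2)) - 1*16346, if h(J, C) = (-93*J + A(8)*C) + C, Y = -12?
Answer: -15485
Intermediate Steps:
q(s) = 9*s
F(D) = -12 + D**2 (F(D) = (D**2 + (D - D)*D) - 12 = (D**2 + 0*D) - 12 = (D**2 + 0) - 12 = D**2 - 12 = -12 + D**2)
h(J, C) = -93*J + 9*C (h(J, C) = (-93*J + 8*C) + C = -93*J + 9*C)
h(F(-1), q(-2)) - 1*16346 = (-93*(-12 + (-1)**2) + 9*(9*(-2))) - 1*16346 = (-93*(-12 + 1) + 9*(-18)) - 16346 = (-93*(-11) - 162) - 16346 = (1023 - 162) - 16346 = 861 - 16346 = -15485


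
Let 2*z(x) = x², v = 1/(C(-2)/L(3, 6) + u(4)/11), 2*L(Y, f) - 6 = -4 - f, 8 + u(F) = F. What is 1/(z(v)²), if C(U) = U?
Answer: 9604/14641 ≈ 0.65597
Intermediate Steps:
u(F) = -8 + F
L(Y, f) = 1 - f/2 (L(Y, f) = 3 + (-4 - f)/2 = 3 + (-2 - f/2) = 1 - f/2)
v = 11/7 (v = 1/(-2/(1 - ½*6) + (-8 + 4)/11) = 1/(-2/(1 - 3) - 4*1/11) = 1/(-2/(-2) - 4/11) = 1/(-2*(-½) - 4/11) = 1/(1 - 4/11) = 1/(7/11) = 11/7 ≈ 1.5714)
z(x) = x²/2
1/(z(v)²) = 1/(((11/7)²/2)²) = 1/(((½)*(121/49))²) = 1/((121/98)²) = 1/(14641/9604) = 9604/14641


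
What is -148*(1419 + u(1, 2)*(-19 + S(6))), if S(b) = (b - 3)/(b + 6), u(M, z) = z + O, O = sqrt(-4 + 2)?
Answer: -204462 + 2775*I*sqrt(2) ≈ -2.0446e+5 + 3924.4*I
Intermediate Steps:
O = I*sqrt(2) (O = sqrt(-2) = I*sqrt(2) ≈ 1.4142*I)
u(M, z) = z + I*sqrt(2)
S(b) = (-3 + b)/(6 + b)
-148*(1419 + u(1, 2)*(-19 + S(6))) = -148*(1419 + (2 + I*sqrt(2))*(-19 + (-3 + 6)/(6 + 6))) = -148*(1419 + (2 + I*sqrt(2))*(-19 + 3/12)) = -148*(1419 + (2 + I*sqrt(2))*(-19 + (1/12)*3)) = -148*(1419 + (2 + I*sqrt(2))*(-19 + 1/4)) = -148*(1419 + (2 + I*sqrt(2))*(-75/4)) = -148*(1419 + (-75/2 - 75*I*sqrt(2)/4)) = -148*(2763/2 - 75*I*sqrt(2)/4) = -204462 + 2775*I*sqrt(2)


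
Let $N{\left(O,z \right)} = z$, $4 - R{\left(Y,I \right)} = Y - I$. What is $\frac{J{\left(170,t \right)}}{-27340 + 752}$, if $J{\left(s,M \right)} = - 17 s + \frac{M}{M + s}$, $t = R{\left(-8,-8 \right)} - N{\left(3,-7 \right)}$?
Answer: $\frac{523079}{4812428} \approx 0.10869$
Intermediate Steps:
$R{\left(Y,I \right)} = 4 + I - Y$ ($R{\left(Y,I \right)} = 4 - \left(Y - I\right) = 4 + \left(I - Y\right) = 4 + I - Y$)
$t = 11$ ($t = \left(4 - 8 - -8\right) - -7 = \left(4 - 8 + 8\right) + 7 = 4 + 7 = 11$)
$J{\left(s,M \right)} = - 17 s + \frac{M}{M + s}$
$\frac{J{\left(170,t \right)}}{-27340 + 752} = \frac{\frac{1}{11 + 170} \left(11 - 17 \cdot 170^{2} - 187 \cdot 170\right)}{-27340 + 752} = \frac{\frac{1}{181} \left(11 - 491300 - 31790\right)}{-26588} = \frac{11 - 491300 - 31790}{181} \left(- \frac{1}{26588}\right) = \frac{1}{181} \left(-523079\right) \left(- \frac{1}{26588}\right) = \left(- \frac{523079}{181}\right) \left(- \frac{1}{26588}\right) = \frac{523079}{4812428}$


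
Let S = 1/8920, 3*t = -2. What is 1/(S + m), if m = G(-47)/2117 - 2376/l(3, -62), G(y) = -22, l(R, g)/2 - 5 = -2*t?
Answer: -358789160/67304981297 ≈ -0.0053308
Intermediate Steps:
t = -⅔ (t = (⅓)*(-2) = -⅔ ≈ -0.66667)
l(R, g) = 38/3 (l(R, g) = 10 + 2*(-2*(-⅔)) = 10 + 2*(4/3) = 10 + 8/3 = 38/3)
S = 1/8920 ≈ 0.00011211
m = -7545406/40223 (m = -22/2117 - 2376/38/3 = -22*1/2117 - 2376*3/38 = -22/2117 - 3564/19 = -7545406/40223 ≈ -187.59)
1/(S + m) = 1/(1/8920 - 7545406/40223) = 1/(-67304981297/358789160) = -358789160/67304981297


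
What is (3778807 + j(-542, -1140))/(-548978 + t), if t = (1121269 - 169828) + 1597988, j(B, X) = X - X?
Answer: 3778807/2000451 ≈ 1.8890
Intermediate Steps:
j(B, X) = 0
t = 2549429 (t = 951441 + 1597988 = 2549429)
(3778807 + j(-542, -1140))/(-548978 + t) = (3778807 + 0)/(-548978 + 2549429) = 3778807/2000451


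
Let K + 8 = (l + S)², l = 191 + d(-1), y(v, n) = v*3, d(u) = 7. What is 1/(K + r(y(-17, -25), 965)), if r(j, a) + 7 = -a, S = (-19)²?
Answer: 1/311501 ≈ 3.2103e-6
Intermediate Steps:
S = 361
y(v, n) = 3*v
r(j, a) = -7 - a
l = 198 (l = 191 + 7 = 198)
K = 312473 (K = -8 + (198 + 361)² = -8 + 559² = -8 + 312481 = 312473)
1/(K + r(y(-17, -25), 965)) = 1/(312473 + (-7 - 1*965)) = 1/(312473 + (-7 - 965)) = 1/(312473 - 972) = 1/311501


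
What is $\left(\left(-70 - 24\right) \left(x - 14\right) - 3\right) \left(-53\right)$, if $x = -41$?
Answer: $-273851$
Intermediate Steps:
$\left(\left(-70 - 24\right) \left(x - 14\right) - 3\right) \left(-53\right) = \left(\left(-70 - 24\right) \left(-41 - 14\right) - 3\right) \left(-53\right) = \left(\left(-94\right) \left(-55\right) - 3\right) \left(-53\right) = \left(5170 - 3\right) \left(-53\right) = 5167 \left(-53\right) = -273851$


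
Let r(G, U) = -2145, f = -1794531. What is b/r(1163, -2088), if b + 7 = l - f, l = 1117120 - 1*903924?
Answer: -936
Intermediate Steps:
l = 213196 (l = 1117120 - 903924 = 213196)
b = 2007720 (b = -7 + (213196 - 1*(-1794531)) = -7 + (213196 + 1794531) = -7 + 2007727 = 2007720)
b/r(1163, -2088) = 2007720/(-2145) = 2007720*(-1/2145) = -936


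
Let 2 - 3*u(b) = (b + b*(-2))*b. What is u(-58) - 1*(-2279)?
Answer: 3401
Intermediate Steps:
u(b) = ⅔ + b²/3 (u(b) = ⅔ - (b + b*(-2))*b/3 = ⅔ - (b - 2*b)*b/3 = ⅔ - (-b)*b/3 = ⅔ - (-1)*b²/3 = ⅔ + b²/3)
u(-58) - 1*(-2279) = (⅔ + (⅓)*(-58)²) - 1*(-2279) = (⅔ + (⅓)*3364) + 2279 = (⅔ + 3364/3) + 2279 = 1122 + 2279 = 3401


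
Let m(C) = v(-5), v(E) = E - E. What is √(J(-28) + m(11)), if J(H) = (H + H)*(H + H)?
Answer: 56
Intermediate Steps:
v(E) = 0
m(C) = 0
J(H) = 4*H² (J(H) = (2*H)*(2*H) = 4*H²)
√(J(-28) + m(11)) = √(4*(-28)² + 0) = √(4*784 + 0) = √(3136 + 0) = √3136 = 56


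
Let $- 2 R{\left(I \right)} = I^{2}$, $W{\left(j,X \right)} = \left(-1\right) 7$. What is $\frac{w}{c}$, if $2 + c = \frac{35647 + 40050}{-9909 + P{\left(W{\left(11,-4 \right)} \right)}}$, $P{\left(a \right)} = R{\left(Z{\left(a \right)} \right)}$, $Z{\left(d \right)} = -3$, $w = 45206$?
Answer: $- \frac{448149681}{95524} \approx -4691.5$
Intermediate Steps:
$W{\left(j,X \right)} = -7$
$R{\left(I \right)} = - \frac{I^{2}}{2}$
$P{\left(a \right)} = - \frac{9}{2}$ ($P{\left(a \right)} = - \frac{\left(-3\right)^{2}}{2} = \left(- \frac{1}{2}\right) 9 = - \frac{9}{2}$)
$c = - \frac{191048}{19827}$ ($c = -2 + \frac{35647 + 40050}{-9909 - \frac{9}{2}} = -2 + \frac{75697}{- \frac{19827}{2}} = -2 + 75697 \left(- \frac{2}{19827}\right) = -2 - \frac{151394}{19827} = - \frac{191048}{19827} \approx -9.6357$)
$\frac{w}{c} = \frac{45206}{- \frac{191048}{19827}} = 45206 \left(- \frac{19827}{191048}\right) = - \frac{448149681}{95524}$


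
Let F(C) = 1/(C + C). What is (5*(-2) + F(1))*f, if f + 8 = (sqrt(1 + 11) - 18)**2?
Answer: -3116 + 684*sqrt(3) ≈ -1931.3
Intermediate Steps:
f = -8 + (-18 + 2*sqrt(3))**2 (f = -8 + (sqrt(1 + 11) - 18)**2 = -8 + (sqrt(12) - 18)**2 = -8 + (2*sqrt(3) - 18)**2 = -8 + (-18 + 2*sqrt(3))**2 ≈ 203.29)
F(C) = 1/(2*C)
(5*(-2) + F(1))*f = (5*(-2) + (1/2)/1)*(328 - 72*sqrt(3)) = (-10 + (1/2)*1)*(328 - 72*sqrt(3)) = (-10 + 1/2)*(328 - 72*sqrt(3)) = -19*(328 - 72*sqrt(3))/2 = -3116 + 684*sqrt(3)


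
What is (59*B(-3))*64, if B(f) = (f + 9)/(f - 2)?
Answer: -22656/5 ≈ -4531.2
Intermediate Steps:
B(f) = (9 + f)/(-2 + f)
(59*B(-3))*64 = (59*((9 - 3)/(-2 - 3)))*64 = (59*(6/(-5)))*64 = (59*(-1/5*6))*64 = (59*(-6/5))*64 = -354/5*64 = -22656/5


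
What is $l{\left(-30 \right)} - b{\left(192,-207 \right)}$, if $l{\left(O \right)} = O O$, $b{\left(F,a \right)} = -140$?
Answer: $1040$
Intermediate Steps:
$l{\left(O \right)} = O^{2}$
$l{\left(-30 \right)} - b{\left(192,-207 \right)} = \left(-30\right)^{2} - -140 = 900 + 140 = 1040$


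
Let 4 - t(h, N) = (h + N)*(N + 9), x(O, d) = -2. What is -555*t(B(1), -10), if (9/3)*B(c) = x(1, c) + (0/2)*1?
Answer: 3700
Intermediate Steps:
B(c) = -⅔ (B(c) = (-2 + (0/2)*1)/3 = (-2 + (0*(½))*1)/3 = (-2 + 0*1)/3 = (-2 + 0)/3 = (⅓)*(-2) = -⅔)
t(h, N) = 4 - (9 + N)*(N + h) (t(h, N) = 4 - (h + N)*(N + 9) = 4 - (N + h)*(9 + N) = 4 - (9 + N)*(N + h))
-555*t(B(1), -10) = -555*(4 - 1*(-10)² - 9*(-10) - 9*(-⅔) - 1*(-10)*(-⅔)) = -555*(4 - 1*100 + 90 + 6 - 20/3) = -555*(4 - 100 + 90 + 6 - 20/3) = -555*(-20/3) = 3700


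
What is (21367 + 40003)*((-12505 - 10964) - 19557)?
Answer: -2640505620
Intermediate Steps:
(21367 + 40003)*((-12505 - 10964) - 19557) = 61370*(-23469 - 19557) = 61370*(-43026) = -2640505620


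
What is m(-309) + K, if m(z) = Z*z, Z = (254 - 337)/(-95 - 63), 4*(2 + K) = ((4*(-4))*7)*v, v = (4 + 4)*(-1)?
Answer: 9429/158 ≈ 59.677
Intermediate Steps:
v = -8 (v = 8*(-1) = -8)
K = 222 (K = -2 + (((4*(-4))*7)*(-8))/4 = -2 + (-16*7*(-8))/4 = -2 + (-112*(-8))/4 = -2 + (¼)*896 = -2 + 224 = 222)
Z = 83/158 (Z = -83/(-158) = -83*(-1/158) = 83/158 ≈ 0.52532)
m(z) = 83*z/158
m(-309) + K = (83/158)*(-309) + 222 = -25647/158 + 222 = 9429/158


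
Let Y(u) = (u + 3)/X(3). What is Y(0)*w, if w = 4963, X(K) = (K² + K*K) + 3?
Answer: 709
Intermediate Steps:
X(K) = 3 + 2*K² (X(K) = (K² + K²) + 3 = 2*K² + 3 = 3 + 2*K²)
Y(u) = ⅐ + u/21 (Y(u) = (u + 3)/(3 + 2*3²) = (3 + u)/(3 + 2*9) = (3 + u)/(3 + 18) = (3 + u)/21 = (3 + u)*(1/21) = ⅐ + u/21)
Y(0)*w = (⅐ + (1/21)*0)*4963 = (⅐ + 0)*4963 = (⅐)*4963 = 709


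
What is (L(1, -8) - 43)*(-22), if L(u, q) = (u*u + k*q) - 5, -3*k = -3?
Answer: 1210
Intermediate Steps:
k = 1 (k = -1/3*(-3) = 1)
L(u, q) = -5 + q + u**2 (L(u, q) = (u*u + 1*q) - 5 = (u**2 + q) - 5 = (q + u**2) - 5 = -5 + q + u**2)
(L(1, -8) - 43)*(-22) = ((-5 - 8 + 1**2) - 43)*(-22) = ((-5 - 8 + 1) - 43)*(-22) = (-12 - 43)*(-22) = -55*(-22) = 1210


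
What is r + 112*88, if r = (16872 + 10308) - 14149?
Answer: 22887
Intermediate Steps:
r = 13031 (r = 27180 - 14149 = 13031)
r + 112*88 = 13031 + 112*88 = 13031 + 9856 = 22887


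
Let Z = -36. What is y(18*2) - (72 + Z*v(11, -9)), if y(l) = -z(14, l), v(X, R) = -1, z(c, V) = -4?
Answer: -104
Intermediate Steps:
y(l) = 4 (y(l) = -1*(-4) = 4)
y(18*2) - (72 + Z*v(11, -9)) = 4 - (72 - 36*(-1)) = 4 - (72 + 36) = 4 - 1*108 = 4 - 108 = -104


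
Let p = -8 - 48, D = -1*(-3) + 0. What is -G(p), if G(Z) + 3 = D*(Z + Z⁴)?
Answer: -29503317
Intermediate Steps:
D = 3 (D = 3 + 0 = 3)
p = -56
G(Z) = -3 + 3*Z + 3*Z⁴ (G(Z) = -3 + 3*(Z + Z⁴) = -3 + (3*Z + 3*Z⁴) = -3 + 3*Z + 3*Z⁴)
-G(p) = -(-3 + 3*(-56) + 3*(-56)⁴) = -(-3 - 168 + 3*9834496) = -(-3 - 168 + 29503488) = -1*29503317 = -29503317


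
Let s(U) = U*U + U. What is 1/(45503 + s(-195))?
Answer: 1/83333 ≈ 1.2000e-5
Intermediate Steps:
s(U) = U + U² (s(U) = U² + U = U + U²)
1/(45503 + s(-195)) = 1/(45503 - 195*(1 - 195)) = 1/(45503 - 195*(-194)) = 1/(45503 + 37830) = 1/83333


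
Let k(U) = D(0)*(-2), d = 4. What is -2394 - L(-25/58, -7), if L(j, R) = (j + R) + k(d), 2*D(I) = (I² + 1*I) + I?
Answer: -138421/58 ≈ -2386.6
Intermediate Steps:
D(I) = I + I²/2 (D(I) = ((I² + 1*I) + I)/2 = ((I² + I) + I)/2 = ((I + I²) + I)/2 = (I² + 2*I)/2 = I + I²/2)
k(U) = 0 (k(U) = ((½)*0*(2 + 0))*(-2) = ((½)*0*2)*(-2) = 0*(-2) = 0)
L(j, R) = R + j (L(j, R) = (j + R) + 0 = (R + j) + 0 = R + j)
-2394 - L(-25/58, -7) = -2394 - (-7 - 25/58) = -2394 - 1*(-431/58) = -2394 + 431/58 = -138421/58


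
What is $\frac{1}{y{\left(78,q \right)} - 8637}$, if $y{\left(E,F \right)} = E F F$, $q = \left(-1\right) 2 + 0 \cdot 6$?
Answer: $- \frac{1}{8325} \approx -0.00012012$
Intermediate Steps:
$q = -2$ ($q = -2 + 0 = -2$)
$y{\left(E,F \right)} = E F^{2}$
$\frac{1}{y{\left(78,q \right)} - 8637} = \frac{1}{78 \left(-2\right)^{2} - 8637} = \frac{1}{78 \cdot 4 - 8637} = \frac{1}{312 - 8637} = \frac{1}{-8325} = - \frac{1}{8325}$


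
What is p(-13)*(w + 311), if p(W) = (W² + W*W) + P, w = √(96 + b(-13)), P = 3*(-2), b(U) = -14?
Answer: 103252 + 332*√82 ≈ 1.0626e+5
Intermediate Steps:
P = -6
w = √82 (w = √(96 - 14) = √82 ≈ 9.0554)
p(W) = -6 + 2*W² (p(W) = (W² + W*W) - 6 = (W² + W²) - 6 = 2*W² - 6 = -6 + 2*W²)
p(-13)*(w + 311) = (-6 + 2*(-13)²)*(√82 + 311) = (-6 + 2*169)*(311 + √82) = (-6 + 338)*(311 + √82) = 332*(311 + √82) = 103252 + 332*√82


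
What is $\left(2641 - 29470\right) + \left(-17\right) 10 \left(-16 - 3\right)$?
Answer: $-23599$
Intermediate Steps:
$\left(2641 - 29470\right) + \left(-17\right) 10 \left(-16 - 3\right) = -26829 - 170 \left(-16 - 3\right) = -26829 - -3230 = -26829 + 3230 = -23599$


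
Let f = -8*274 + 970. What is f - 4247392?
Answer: -4248614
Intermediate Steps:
f = -1222 (f = -2192 + 970 = -1222)
f - 4247392 = -1222 - 4247392 = -4248614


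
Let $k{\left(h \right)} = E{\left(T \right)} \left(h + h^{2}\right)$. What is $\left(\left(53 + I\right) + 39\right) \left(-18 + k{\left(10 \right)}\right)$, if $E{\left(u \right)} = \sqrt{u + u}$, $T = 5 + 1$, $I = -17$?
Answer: $-1350 + 16500 \sqrt{3} \approx 27229.0$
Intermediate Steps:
$T = 6$
$E{\left(u \right)} = \sqrt{2} \sqrt{u}$ ($E{\left(u \right)} = \sqrt{2 u} = \sqrt{2} \sqrt{u}$)
$k{\left(h \right)} = 2 \sqrt{3} \left(h + h^{2}\right)$ ($k{\left(h \right)} = \sqrt{2} \sqrt{6} \left(h + h^{2}\right) = 2 \sqrt{3} \left(h + h^{2}\right)$)
$\left(\left(53 + I\right) + 39\right) \left(-18 + k{\left(10 \right)}\right) = \left(\left(53 - 17\right) + 39\right) \left(-18 + 2 \cdot 10 \sqrt{3} \left(1 + 10\right)\right) = \left(36 + 39\right) \left(-18 + 2 \cdot 10 \sqrt{3} \cdot 11\right) = 75 \left(-18 + 220 \sqrt{3}\right) = -1350 + 16500 \sqrt{3}$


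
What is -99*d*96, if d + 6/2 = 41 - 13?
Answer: -237600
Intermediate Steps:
d = 25 (d = -3 + (41 - 13) = -3 + 28 = 25)
-99*d*96 = -99*25*96 = -2475*96 = -237600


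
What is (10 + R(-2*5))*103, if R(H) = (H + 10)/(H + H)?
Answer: 1030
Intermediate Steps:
R(H) = (10 + H)/(2*H) (R(H) = (10 + H)/((2*H)) = (10 + H)*(1/(2*H)) = (10 + H)/(2*H))
(10 + R(-2*5))*103 = (10 + (10 - 2*5)/(2*((-2*5))))*103 = (10 + (½)*(10 - 10)/(-10))*103 = (10 + (½)*(-⅒)*0)*103 = (10 + 0)*103 = 10*103 = 1030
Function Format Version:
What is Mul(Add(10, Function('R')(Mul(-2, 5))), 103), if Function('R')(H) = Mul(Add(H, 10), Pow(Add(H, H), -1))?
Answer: 1030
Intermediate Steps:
Function('R')(H) = Mul(Rational(1, 2), Pow(H, -1), Add(10, H)) (Function('R')(H) = Mul(Add(10, H), Pow(Mul(2, H), -1)) = Mul(Add(10, H), Mul(Rational(1, 2), Pow(H, -1))) = Mul(Rational(1, 2), Pow(H, -1), Add(10, H)))
Mul(Add(10, Function('R')(Mul(-2, 5))), 103) = Mul(Add(10, Mul(Rational(1, 2), Pow(Mul(-2, 5), -1), Add(10, Mul(-2, 5)))), 103) = Mul(Add(10, Mul(Rational(1, 2), Pow(-10, -1), Add(10, -10))), 103) = Mul(Add(10, Mul(Rational(1, 2), Rational(-1, 10), 0)), 103) = Mul(Add(10, 0), 103) = Mul(10, 103) = 1030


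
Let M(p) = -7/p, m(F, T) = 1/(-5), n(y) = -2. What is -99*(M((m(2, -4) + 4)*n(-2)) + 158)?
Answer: -597861/38 ≈ -15733.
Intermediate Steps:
m(F, T) = -1/5
-99*(M((m(2, -4) + 4)*n(-2)) + 158) = -99*(-7*(-1/(2*(-1/5 + 4))) + 158) = -99*(-7/((19/5)*(-2)) + 158) = -99*(-7/(-38/5) + 158) = -99*(-7*(-5/38) + 158) = -99*(35/38 + 158) = -99*6039/38 = -597861/38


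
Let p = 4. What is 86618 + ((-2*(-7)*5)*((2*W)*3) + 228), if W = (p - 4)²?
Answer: 86846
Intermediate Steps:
W = 0 (W = (4 - 4)² = 0² = 0)
86618 + ((-2*(-7)*5)*((2*W)*3) + 228) = 86618 + ((-2*(-7)*5)*((2*0)*3) + 228) = 86618 + ((14*5)*(0*3) + 228) = 86618 + (70*0 + 228) = 86618 + (0 + 228) = 86618 + 228 = 86846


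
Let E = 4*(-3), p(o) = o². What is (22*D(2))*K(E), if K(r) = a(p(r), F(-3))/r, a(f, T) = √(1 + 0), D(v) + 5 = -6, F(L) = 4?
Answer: 121/6 ≈ 20.167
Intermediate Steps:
D(v) = -11 (D(v) = -5 - 6 = -11)
a(f, T) = 1 (a(f, T) = √1 = 1)
E = -12
K(r) = 1/r
(22*D(2))*K(E) = (22*(-11))/(-12) = -242*(-1/12) = 121/6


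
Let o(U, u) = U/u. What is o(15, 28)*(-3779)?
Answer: -56685/28 ≈ -2024.5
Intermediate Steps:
o(15, 28)*(-3779) = (15/28)*(-3779) = -56685/28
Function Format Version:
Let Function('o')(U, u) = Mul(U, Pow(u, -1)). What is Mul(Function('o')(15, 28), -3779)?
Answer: Rational(-56685, 28) ≈ -2024.5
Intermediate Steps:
Mul(Function('o')(15, 28), -3779) = Mul(Mul(15, Pow(28, -1)), -3779) = Mul(Mul(15, Rational(1, 28)), -3779) = Mul(Rational(15, 28), -3779) = Rational(-56685, 28)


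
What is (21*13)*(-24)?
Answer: -6552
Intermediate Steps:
(21*13)*(-24) = 273*(-24) = -6552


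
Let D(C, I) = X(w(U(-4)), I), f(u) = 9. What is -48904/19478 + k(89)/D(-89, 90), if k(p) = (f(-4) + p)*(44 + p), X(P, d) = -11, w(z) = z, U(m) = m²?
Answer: -127207098/107129 ≈ -1187.4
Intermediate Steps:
D(C, I) = -11
k(p) = (9 + p)*(44 + p)
-48904/19478 + k(89)/D(-89, 90) = -48904/19478 + (396 + 89² + 53*89)/(-11) = -48904*1/19478 + (396 + 7921 + 4717)*(-1/11) = -24452/9739 + 13034*(-1/11) = -24452/9739 - 13034/11 = -127207098/107129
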